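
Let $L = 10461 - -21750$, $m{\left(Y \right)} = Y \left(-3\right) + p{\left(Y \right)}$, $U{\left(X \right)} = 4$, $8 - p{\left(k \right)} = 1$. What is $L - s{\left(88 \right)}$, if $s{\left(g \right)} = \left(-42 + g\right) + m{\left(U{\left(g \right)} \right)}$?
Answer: $32170$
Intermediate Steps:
$p{\left(k \right)} = 7$ ($p{\left(k \right)} = 8 - 1 = 7$)
$m{\left(Y \right)} = 7 - 3 Y$ ($m{\left(Y \right)} = Y \left(-3\right) + 7 = - 3 Y + 7 = 7 - 3 Y$)
$L = 32211$ ($L = 10461 + 21750 = 32211$)
$s{\left(g \right)} = -47 + g$ ($s{\left(g \right)} = \left(-42 + g\right) + \left(7 - 12\right) = \left(-42 + g\right) - 5 = -47 + g$)
$L - s{\left(88 \right)} = 32211 - \left(-47 + 88\right) = 32211 - 41 = 32170$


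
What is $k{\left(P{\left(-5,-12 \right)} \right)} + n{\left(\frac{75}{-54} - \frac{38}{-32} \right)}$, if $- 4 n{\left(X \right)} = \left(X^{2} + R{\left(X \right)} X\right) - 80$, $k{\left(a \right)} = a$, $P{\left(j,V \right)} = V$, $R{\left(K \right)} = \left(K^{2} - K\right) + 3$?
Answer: $\frac{97379909}{11943936} \approx 8.1531$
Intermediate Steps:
$R{\left(K \right)} = 3 + K^{2} - K$
$n{\left(X \right)} = 20 - \frac{X^{2}}{4} - \frac{X \left(3 + X^{2} - X\right)}{4}$ ($n{\left(X \right)} = - \frac{\left(X^{2} + \left(3 + X^{2} - X\right) X\right) - 80}{4} = - \frac{\left(X^{2} + X \left(3 + X^{2} - X\right)\right) - 80}{4} = - \frac{-80 + X^{2} + X \left(3 + X^{2} - X\right)}{4} = 20 - \frac{X^{2}}{4} - \frac{X \left(3 + X^{2} - X\right)}{4}$)
$k{\left(P{\left(-5,-12 \right)} \right)} + n{\left(\frac{75}{-54} - \frac{38}{-32} \right)} = -12 - \left(-20 + \frac{\left(\frac{75}{-54} - \frac{38}{-32}\right)^{3}}{4} + \frac{3 \left(\frac{75}{-54} - \frac{38}{-32}\right)}{4}\right) = -12 - \left(-20 + \frac{\left(75 \left(- \frac{1}{54}\right) - - \frac{19}{16}\right)^{3}}{4} + \frac{3 \left(75 \left(- \frac{1}{54}\right) - - \frac{19}{16}\right)}{4}\right) = -12 - \left(-20 + \frac{\left(- \frac{25}{18} + \frac{19}{16}\right)^{3}}{4} + \frac{3 \left(- \frac{25}{18} + \frac{19}{16}\right)}{4}\right) = -12 - \left(- \frac{3869}{192} - \frac{24389}{11943936}\right) = -12 + \left(20 + \frac{29}{192} - - \frac{24389}{11943936}\right) = -12 + \left(20 + \frac{29}{192} + \frac{24389}{11943936}\right) = -12 + \frac{240707141}{11943936} = \frac{97379909}{11943936}$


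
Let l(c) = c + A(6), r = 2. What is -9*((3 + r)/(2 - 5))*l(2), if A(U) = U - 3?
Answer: 75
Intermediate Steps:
A(U) = -3 + U
l(c) = 3 + c (l(c) = c + (-3 + 6) = c + 3 = 3 + c)
-9*((3 + r)/(2 - 5))*l(2) = -9*((3 + 2)/(2 - 5))*(3 + 2) = -9*(5/(-3))*5 = -9*(5*(-⅓))*5 = -9*(-5/3)*5 = -(-15)*5 = -1*(-75) = 75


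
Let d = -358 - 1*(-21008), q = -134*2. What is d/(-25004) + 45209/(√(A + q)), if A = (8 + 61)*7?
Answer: -1475/1786 + 45209*√215/215 ≈ 3082.4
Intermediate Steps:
A = 483 (A = 69*7 = 483)
q = -268
d = 20650 (d = -358 + 21008 = 20650)
d/(-25004) + 45209/(√(A + q)) = 20650/(-25004) + 45209/(√(483 - 268)) = 20650*(-1/25004) + 45209/(√215) = -1475/1786 + 45209*(√215/215) = -1475/1786 + 45209*√215/215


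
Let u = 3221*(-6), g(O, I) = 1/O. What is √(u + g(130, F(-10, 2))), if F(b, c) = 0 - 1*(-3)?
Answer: I*√326609270/130 ≈ 139.02*I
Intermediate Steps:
F(b, c) = 3 (F(b, c) = 0 + 3 = 3)
u = -19326
√(u + g(130, F(-10, 2))) = √(-19326 + 1/130) = √(-2512379/130) = I*√326609270/130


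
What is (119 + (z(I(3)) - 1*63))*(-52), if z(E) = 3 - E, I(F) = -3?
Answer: -3224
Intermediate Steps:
(119 + (z(I(3)) - 1*63))*(-52) = (119 + ((3 - 1*(-3)) - 1*63))*(-52) = (119 + ((3 + 3) - 63))*(-52) = (119 + (6 - 63))*(-52) = (119 - 57)*(-52) = 62*(-52) = -3224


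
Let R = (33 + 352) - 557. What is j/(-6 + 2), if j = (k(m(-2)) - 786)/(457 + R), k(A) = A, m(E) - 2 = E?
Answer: 131/190 ≈ 0.68947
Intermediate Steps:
R = -172 (R = 385 - 557 = -172)
m(E) = 2 + E
j = -262/95 (j = ((2 - 2) - 786)/(457 - 172) = (0 - 786)/285 = -786*1/285 = -262/95 ≈ -2.7579)
j/(-6 + 2) = -262/(95*(-6 + 2)) = -262/95/(-4) = -262/95*(-¼) = 131/190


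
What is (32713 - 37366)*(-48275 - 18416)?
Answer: 310313223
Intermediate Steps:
(32713 - 37366)*(-48275 - 18416) = -4653*(-66691) = 310313223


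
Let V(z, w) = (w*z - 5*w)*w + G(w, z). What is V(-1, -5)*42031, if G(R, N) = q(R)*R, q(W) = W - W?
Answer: -6304650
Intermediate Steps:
q(W) = 0
G(R, N) = 0 (G(R, N) = 0*R = 0)
V(z, w) = w*(-5*w + w*z) (V(z, w) = (w*z - 5*w)*w + 0 = (-5*w + w*z)*w + 0 = w*(-5*w + w*z) + 0 = w*(-5*w + w*z))
V(-1, -5)*42031 = ((-5)²*(-5 - 1))*42031 = (25*(-6))*42031 = -150*42031 = -6304650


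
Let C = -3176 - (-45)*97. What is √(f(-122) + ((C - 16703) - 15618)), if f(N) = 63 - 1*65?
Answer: I*√31134 ≈ 176.45*I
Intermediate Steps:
C = 1189 (C = -3176 - 1*(-4365) = -3176 + 4365 = 1189)
f(N) = -2 (f(N) = 63 - 65 = -2)
√(f(-122) + ((C - 16703) - 15618)) = √(-2 + ((1189 - 16703) - 15618)) = √(-2 + (-15514 - 15618)) = √(-2 - 31132) = √(-31134) = I*√31134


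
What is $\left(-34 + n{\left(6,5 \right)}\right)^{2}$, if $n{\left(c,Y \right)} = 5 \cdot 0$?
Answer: $1156$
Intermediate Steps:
$n{\left(c,Y \right)} = 0$
$\left(-34 + n{\left(6,5 \right)}\right)^{2} = \left(-34 + 0\right)^{2} = \left(-34\right)^{2} = 1156$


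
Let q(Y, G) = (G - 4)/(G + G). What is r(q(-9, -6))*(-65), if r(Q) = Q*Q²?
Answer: -8125/216 ≈ -37.616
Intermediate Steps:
q(Y, G) = (-4 + G)/(2*G) (q(Y, G) = (-4 + G)/((2*G)) = (-4 + G)*(1/(2*G)) = (-4 + G)/(2*G))
r(Q) = Q³
r(q(-9, -6))*(-65) = ((½)*(-4 - 6)/(-6))³*(-65) = ((½)*(-⅙)*(-10))³*(-65) = (⅚)³*(-65) = (125/216)*(-65) = -8125/216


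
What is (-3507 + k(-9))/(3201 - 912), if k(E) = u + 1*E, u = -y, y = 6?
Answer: -1174/763 ≈ -1.5387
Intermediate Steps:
u = -6 (u = -1*6 = -6)
k(E) = -6 + E (k(E) = -6 + 1*E = -6 + E)
(-3507 + k(-9))/(3201 - 912) = (-3507 + (-6 - 9))/(3201 - 912) = (-3507 - 15)/2289 = -3522*1/2289 = -1174/763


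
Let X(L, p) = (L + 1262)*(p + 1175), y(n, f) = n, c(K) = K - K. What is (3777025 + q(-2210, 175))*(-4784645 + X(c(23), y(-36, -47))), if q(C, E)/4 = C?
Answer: -12612970572995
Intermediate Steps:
c(K) = 0
q(C, E) = 4*C
X(L, p) = (1175 + p)*(1262 + L) (X(L, p) = (1262 + L)*(1175 + p) = (1175 + p)*(1262 + L))
(3777025 + q(-2210, 175))*(-4784645 + X(c(23), y(-36, -47))) = (3777025 + 4*(-2210))*(-4784645 + (1482850 + 1175*0 + 1262*(-36) + 0*(-36))) = (3777025 - 8840)*(-4784645 + (1482850 + 0 - 45432 + 0)) = 3768185*(-4784645 + 1437418) = 3768185*(-3347227) = -12612970572995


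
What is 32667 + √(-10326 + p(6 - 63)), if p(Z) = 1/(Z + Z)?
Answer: 32667 + I*√134196810/114 ≈ 32667.0 + 101.62*I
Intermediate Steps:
p(Z) = 1/(2*Z)
32667 + √(-10326 + p(6 - 63)) = 32667 + √(-10326 + 1/(2*(6 - 63))) = 32667 + √(-10326 + (½)/(-57)) = 32667 + √(-10326 + (½)*(-1/57)) = 32667 + √(-10326 - 1/114) = 32667 + √(-1177165/114) = 32667 + I*√134196810/114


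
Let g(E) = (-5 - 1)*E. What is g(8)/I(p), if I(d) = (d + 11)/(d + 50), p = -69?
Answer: -456/29 ≈ -15.724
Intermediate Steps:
g(E) = -6*E
I(d) = (11 + d)/(50 + d)
g(8)/I(p) = (-6*8)/(((11 - 69)/(50 - 69))) = -48/(-58/(-19)) = -48/((-1/19*(-58))) = -48/58/19 = -48*19/58 = -456/29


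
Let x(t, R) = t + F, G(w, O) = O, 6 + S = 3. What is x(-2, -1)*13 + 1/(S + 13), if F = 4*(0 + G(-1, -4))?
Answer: -2339/10 ≈ -233.90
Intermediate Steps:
S = -3 (S = -6 + 3 = -3)
F = -16 (F = 4*(0 - 4) = 4*(-4) = -16)
x(t, R) = -16 + t (x(t, R) = t - 16 = -16 + t)
x(-2, -1)*13 + 1/(S + 13) = (-16 - 2)*13 + 1/(-3 + 13) = -18*13 + 1/10 = -234 + 1/10 = -2339/10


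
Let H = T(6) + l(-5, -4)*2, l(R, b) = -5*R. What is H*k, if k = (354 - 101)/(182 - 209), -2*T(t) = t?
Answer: -11891/27 ≈ -440.41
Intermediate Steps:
T(t) = -t/2
H = 47 (H = -½*6 - 5*(-5)*2 = -3 + 25*2 = -3 + 50 = 47)
k = -253/27 (k = 253/(-27) = 253*(-1/27) = -253/27 ≈ -9.3704)
H*k = 47*(-253/27) = -11891/27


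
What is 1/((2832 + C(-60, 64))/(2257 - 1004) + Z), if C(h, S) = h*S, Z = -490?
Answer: -179/87854 ≈ -0.0020375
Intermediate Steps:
C(h, S) = S*h
1/((2832 + C(-60, 64))/(2257 - 1004) + Z) = 1/((2832 + 64*(-60))/(2257 - 1004) - 490) = 1/((2832 - 3840)/1253 - 490) = 1/(-1008*1/1253 - 490) = 1/(-144/179 - 490) = 1/(-87854/179) = -179/87854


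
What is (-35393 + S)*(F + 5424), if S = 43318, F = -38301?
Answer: -260550225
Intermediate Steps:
(-35393 + S)*(F + 5424) = (-35393 + 43318)*(-38301 + 5424) = 7925*(-32877) = -260550225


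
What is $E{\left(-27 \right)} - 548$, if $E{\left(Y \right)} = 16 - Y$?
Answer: $-505$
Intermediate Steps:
$E{\left(-27 \right)} - 548 = \left(16 - -27\right) - 548 = \left(16 + 27\right) - 548 = 43 - 548 = -505$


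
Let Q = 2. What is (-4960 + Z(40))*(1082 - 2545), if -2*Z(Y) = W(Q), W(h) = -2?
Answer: 7255017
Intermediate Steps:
Z(Y) = 1 (Z(Y) = -½*(-2) = 1)
(-4960 + Z(40))*(1082 - 2545) = (-4960 + 1)*(1082 - 2545) = -4959*(-1463) = 7255017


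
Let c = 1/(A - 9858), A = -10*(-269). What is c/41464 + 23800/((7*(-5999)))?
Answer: -144361063257/254712356864 ≈ -0.56676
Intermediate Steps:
A = 2690
c = -1/7168 (c = 1/(2690 - 9858) = 1/(-7168) = -1/7168 ≈ -0.00013951)
c/41464 + 23800/((7*(-5999))) = -1/7168/41464 + 23800/((7*(-5999))) = -1/7168*1/41464 + 23800/(-41993) = -1/297213952 + 23800*(-1/41993) = -1/297213952 - 3400/5999 = -144361063257/254712356864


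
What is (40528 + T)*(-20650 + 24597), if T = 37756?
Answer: 308986948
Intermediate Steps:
(40528 + T)*(-20650 + 24597) = (40528 + 37756)*(-20650 + 24597) = 78284*3947 = 308986948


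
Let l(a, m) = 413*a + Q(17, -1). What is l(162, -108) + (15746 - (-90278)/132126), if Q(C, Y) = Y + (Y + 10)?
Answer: 5460812719/66063 ≈ 82661.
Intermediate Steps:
Q(C, Y) = 10 + 2*Y (Q(C, Y) = Y + (10 + Y) = 10 + 2*Y)
l(a, m) = 8 + 413*a (l(a, m) = 413*a + (10 + 2*(-1)) = 413*a + (10 - 2) = 413*a + 8 = 8 + 413*a)
l(162, -108) + (15746 - (-90278)/132126) = (8 + 413*162) + (15746 - (-90278)/132126) = (8 + 66906) + (15746 - (-90278)/132126) = 66914 + (15746 - 1*(-45139/66063)) = 66914 + (15746 + 45139/66063) = 66914 + 1040273137/66063 = 5460812719/66063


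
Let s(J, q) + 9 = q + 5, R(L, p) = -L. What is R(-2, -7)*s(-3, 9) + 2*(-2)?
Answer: 6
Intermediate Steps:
s(J, q) = -4 + q (s(J, q) = -9 + (q + 5) = -9 + (5 + q) = -4 + q)
R(-2, -7)*s(-3, 9) + 2*(-2) = (-1*(-2))*(-4 + 9) + 2*(-2) = 2*5 - 4 = 10 - 4 = 6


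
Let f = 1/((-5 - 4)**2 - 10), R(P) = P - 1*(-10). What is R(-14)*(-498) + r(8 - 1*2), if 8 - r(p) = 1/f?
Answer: 1929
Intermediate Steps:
R(P) = 10 + P (R(P) = P + 10 = 10 + P)
f = 1/71 (f = 1/((-9)**2 - 10) = 1/(81 - 10) = 1/71 ≈ 0.014085)
r(p) = -63 (r(p) = 8 - 1/1/71 = 8 - 1*71 = 8 - 71 = -63)
R(-14)*(-498) + r(8 - 1*2) = (10 - 14)*(-498) - 63 = -4*(-498) - 63 = 1992 - 63 = 1929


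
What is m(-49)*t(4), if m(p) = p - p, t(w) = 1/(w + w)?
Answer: 0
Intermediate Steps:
t(w) = 1/(2*w)
m(p) = 0
m(-49)*t(4) = 0*((½)/4) = 0*((½)*(¼)) = 0*(⅛) = 0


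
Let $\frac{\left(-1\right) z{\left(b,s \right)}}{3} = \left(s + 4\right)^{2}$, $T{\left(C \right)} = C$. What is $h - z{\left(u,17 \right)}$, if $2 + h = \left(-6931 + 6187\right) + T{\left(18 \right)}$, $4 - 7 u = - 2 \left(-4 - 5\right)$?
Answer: $595$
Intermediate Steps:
$u = -2$ ($u = \frac{4}{7} - \frac{\left(-2\right) \left(-4 - 5\right)}{7} = \frac{4}{7} - \frac{\left(-2\right) \left(-9\right)}{7} = \frac{4}{7} - \frac{18}{7} = -2$)
$z{\left(b,s \right)} = - 3 \left(4 + s\right)^{2}$ ($z{\left(b,s \right)} = - 3 \left(s + 4\right)^{2} = - 3 \left(4 + s\right)^{2}$)
$h = -728$ ($h = -2 + \left(\left(-6931 + 6187\right) + 18\right) = -2 + \left(-744 + 18\right) = -2 - 726 = -728$)
$h - z{\left(u,17 \right)} = -728 - - 3 \left(4 + 17\right)^{2} = -728 - - 3 \cdot 21^{2} = -728 - \left(-3\right) 441 = -728 - -1323 = -728 + 1323 = 595$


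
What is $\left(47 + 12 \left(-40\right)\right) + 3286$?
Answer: $2853$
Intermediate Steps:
$\left(47 + 12 \left(-40\right)\right) + 3286 = \left(47 - 480\right) + 3286 = -433 + 3286 = 2853$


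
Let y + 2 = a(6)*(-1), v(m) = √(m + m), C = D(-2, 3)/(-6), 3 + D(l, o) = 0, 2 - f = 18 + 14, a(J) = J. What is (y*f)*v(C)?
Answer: 240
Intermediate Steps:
f = -30 (f = 2 - (18 + 14) = 2 - 1*32 = 2 - 32 = -30)
D(l, o) = -3 (D(l, o) = -3 + 0 = -3)
C = ½ (C = -3/(-6) = -3*(-⅙) = ½ ≈ 0.50000)
v(m) = √2*√m (v(m) = √(2*m) = √2*√m)
y = -8 (y = -2 + 6*(-1) = -2 - 6 = -8)
(y*f)*v(C) = (-8*(-30))*(√2*√(½)) = 240*(√2*(√2/2)) = 240*1 = 240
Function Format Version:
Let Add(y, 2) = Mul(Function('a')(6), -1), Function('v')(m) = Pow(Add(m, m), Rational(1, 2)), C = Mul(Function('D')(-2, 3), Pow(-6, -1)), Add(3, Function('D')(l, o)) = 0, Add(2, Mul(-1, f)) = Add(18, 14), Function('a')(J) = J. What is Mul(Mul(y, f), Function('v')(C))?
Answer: 240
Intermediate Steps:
f = -30 (f = Add(2, Mul(-1, Add(18, 14))) = Add(2, Mul(-1, 32)) = Add(2, -32) = -30)
Function('D')(l, o) = -3 (Function('D')(l, o) = Add(-3, 0) = -3)
C = Rational(1, 2) (C = Mul(-3, Pow(-6, -1)) = Mul(-3, Rational(-1, 6)) = Rational(1, 2) ≈ 0.50000)
Function('v')(m) = Mul(Pow(2, Rational(1, 2)), Pow(m, Rational(1, 2))) (Function('v')(m) = Pow(Mul(2, m), Rational(1, 2)) = Mul(Pow(2, Rational(1, 2)), Pow(m, Rational(1, 2))))
y = -8 (y = Add(-2, Mul(6, -1)) = Add(-2, -6) = -8)
Mul(Mul(y, f), Function('v')(C)) = Mul(Mul(-8, -30), Mul(Pow(2, Rational(1, 2)), Pow(Rational(1, 2), Rational(1, 2)))) = Mul(240, Mul(Pow(2, Rational(1, 2)), Mul(Rational(1, 2), Pow(2, Rational(1, 2))))) = Mul(240, 1) = 240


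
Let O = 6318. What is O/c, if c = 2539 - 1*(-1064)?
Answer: 2106/1201 ≈ 1.7535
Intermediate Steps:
c = 3603 (c = 2539 + 1064 = 3603)
O/c = 6318/3603 = 6318*(1/3603) = 2106/1201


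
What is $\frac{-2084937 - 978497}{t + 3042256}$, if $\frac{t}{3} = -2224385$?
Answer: $\frac{3063434}{3630899} \approx 0.84371$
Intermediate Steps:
$t = -6673155$ ($t = 3 \left(-2224385\right) = -6673155$)
$\frac{-2084937 - 978497}{t + 3042256} = \frac{-2084937 - 978497}{-6673155 + 3042256} = - \frac{3063434}{-3630899} = \left(-3063434\right) \left(- \frac{1}{3630899}\right) = \frac{3063434}{3630899}$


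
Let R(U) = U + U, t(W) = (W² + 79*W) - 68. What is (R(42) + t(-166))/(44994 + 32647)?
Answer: 14458/77641 ≈ 0.18622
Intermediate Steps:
t(W) = -68 + W² + 79*W
R(U) = 2*U
(R(42) + t(-166))/(44994 + 32647) = (2*42 + (-68 + (-166)² + 79*(-166)))/(44994 + 32647) = (84 + (-68 + 27556 - 13114))/77641 = (84 + 14374)*(1/77641) = 14458*(1/77641) = 14458/77641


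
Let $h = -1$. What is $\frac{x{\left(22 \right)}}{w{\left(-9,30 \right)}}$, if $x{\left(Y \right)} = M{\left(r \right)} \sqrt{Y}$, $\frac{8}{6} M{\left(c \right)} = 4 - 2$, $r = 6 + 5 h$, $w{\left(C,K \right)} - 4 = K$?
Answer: $\frac{3 \sqrt{22}}{68} \approx 0.20693$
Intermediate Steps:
$w{\left(C,K \right)} = 4 + K$
$r = 1$ ($r = 6 + 5 \left(-1\right) = 6 - 5 = 1$)
$M{\left(c \right)} = \frac{3}{2}$ ($M{\left(c \right)} = \frac{3 \left(4 - 2\right)}{4} = \frac{3}{4} \cdot 2 = \frac{3}{2}$)
$x{\left(Y \right)} = \frac{3 \sqrt{Y}}{2}$
$\frac{x{\left(22 \right)}}{w{\left(-9,30 \right)}} = \frac{\frac{3}{2} \sqrt{22}}{4 + 30} = \frac{\frac{3}{2} \sqrt{22}}{34} = \frac{3 \sqrt{22}}{2} \cdot \frac{1}{34} = \frac{3 \sqrt{22}}{68}$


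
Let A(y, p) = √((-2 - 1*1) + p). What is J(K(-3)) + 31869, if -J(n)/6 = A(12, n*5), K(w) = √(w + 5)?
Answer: 31869 - 6*√(-3 + 5*√2) ≈ 31857.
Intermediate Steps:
A(y, p) = √(-3 + p) (A(y, p) = √((-2 - 1) + p) = √(-3 + p))
K(w) = √(5 + w)
J(n) = -6*√(-3 + 5*n) (J(n) = -6*√(-3 + n*5) = -6*√(-3 + 5*n))
J(K(-3)) + 31869 = -6*√(-3 + 5*√(5 - 3)) + 31869 = -6*√(-3 + 5*√2) + 31869 = 31869 - 6*√(-3 + 5*√2)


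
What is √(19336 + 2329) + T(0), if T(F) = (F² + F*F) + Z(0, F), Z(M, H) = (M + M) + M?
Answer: √21665 ≈ 147.19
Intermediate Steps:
Z(M, H) = 3*M (Z(M, H) = 2*M + M = 3*M)
T(F) = 2*F² (T(F) = (F² + F*F) + 3*0 = (F² + F²) + 0 = 2*F² + 0 = 2*F²)
√(19336 + 2329) + T(0) = √(19336 + 2329) + 2*0² = √21665 + 2*0 = √21665 + 0 = √21665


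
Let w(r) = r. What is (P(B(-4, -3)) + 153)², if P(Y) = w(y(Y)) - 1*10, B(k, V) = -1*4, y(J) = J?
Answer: 19321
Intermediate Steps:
B(k, V) = -4
P(Y) = -10 + Y (P(Y) = Y - 1*10 = Y - 10 = -10 + Y)
(P(B(-4, -3)) + 153)² = ((-10 - 4) + 153)² = (-14 + 153)² = 139² = 19321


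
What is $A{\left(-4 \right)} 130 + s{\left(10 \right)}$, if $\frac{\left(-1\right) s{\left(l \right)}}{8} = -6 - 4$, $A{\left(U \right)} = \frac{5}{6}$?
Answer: $\frac{565}{3} \approx 188.33$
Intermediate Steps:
$A{\left(U \right)} = \frac{5}{6}$ ($A{\left(U \right)} = 5 \cdot \frac{1}{6} = \frac{5}{6}$)
$s{\left(l \right)} = 80$ ($s{\left(l \right)} = - 8 \left(-6 - 4\right) = \left(-8\right) \left(-10\right) = 80$)
$A{\left(-4 \right)} 130 + s{\left(10 \right)} = \frac{5}{6} \cdot 130 + 80 = \frac{325}{3} + 80 = \frac{565}{3}$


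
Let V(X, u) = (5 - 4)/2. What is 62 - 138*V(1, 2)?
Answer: -7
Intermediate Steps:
V(X, u) = ½ (V(X, u) = (½)*1 = ½)
62 - 138*V(1, 2) = 62 - 138*½ = 62 - 69 = -7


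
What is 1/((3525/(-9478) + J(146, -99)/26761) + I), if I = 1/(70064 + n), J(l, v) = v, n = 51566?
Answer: -157399619365/59120099387 ≈ -2.6624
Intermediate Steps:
I = 1/121630 (I = 1/(70064 + 51566) = 1/121630 ≈ 8.2217e-6)
1/((3525/(-9478) + J(146, -99)/26761) + I) = 1/((3525/(-9478) - 99/26761) + 1/121630) = 1/((3525*(-1/9478) - 99*1/26761) + 1/121630) = 1/((-3525/9478 - 99/26761) + 1/121630) = 1/(-1944303/5176342 + 1/121630) = 1/(-59120099387/157399619365) = -157399619365/59120099387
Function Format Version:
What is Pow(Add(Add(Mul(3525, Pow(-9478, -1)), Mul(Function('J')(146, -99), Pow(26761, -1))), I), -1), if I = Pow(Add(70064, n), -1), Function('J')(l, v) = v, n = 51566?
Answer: Rational(-157399619365, 59120099387) ≈ -2.6624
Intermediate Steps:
I = Rational(1, 121630) (I = Pow(Add(70064, 51566), -1) = Pow(121630, -1) = Rational(1, 121630) ≈ 8.2217e-6)
Pow(Add(Add(Mul(3525, Pow(-9478, -1)), Mul(Function('J')(146, -99), Pow(26761, -1))), I), -1) = Pow(Add(Add(Mul(3525, Pow(-9478, -1)), Mul(-99, Pow(26761, -1))), Rational(1, 121630)), -1) = Pow(Add(Add(Mul(3525, Rational(-1, 9478)), Mul(-99, Rational(1, 26761))), Rational(1, 121630)), -1) = Pow(Add(Add(Rational(-3525, 9478), Rational(-99, 26761)), Rational(1, 121630)), -1) = Pow(Add(Rational(-1944303, 5176342), Rational(1, 121630)), -1) = Pow(Rational(-59120099387, 157399619365), -1) = Rational(-157399619365, 59120099387)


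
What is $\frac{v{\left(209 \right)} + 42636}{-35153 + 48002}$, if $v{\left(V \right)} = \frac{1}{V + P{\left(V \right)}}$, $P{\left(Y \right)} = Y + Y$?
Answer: $\frac{26732773}{8056323} \approx 3.3182$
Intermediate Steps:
$P{\left(Y \right)} = 2 Y$
$v{\left(V \right)} = \frac{1}{3 V}$ ($v{\left(V \right)} = \frac{1}{V + 2 V} = \frac{1}{3 V}$)
$\frac{v{\left(209 \right)} + 42636}{-35153 + 48002} = \frac{\frac{1}{3 \cdot 209} + 42636}{-35153 + 48002} = \frac{\frac{1}{3} \cdot \frac{1}{209} + 42636}{12849} = \left(\frac{1}{627} + 42636\right) \frac{1}{12849} = \frac{26732773}{627} \cdot \frac{1}{12849} = \frac{26732773}{8056323}$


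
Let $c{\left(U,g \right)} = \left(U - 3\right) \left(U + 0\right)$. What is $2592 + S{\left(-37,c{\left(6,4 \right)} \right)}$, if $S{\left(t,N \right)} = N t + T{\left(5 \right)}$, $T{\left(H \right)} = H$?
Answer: $1931$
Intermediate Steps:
$c{\left(U,g \right)} = U \left(-3 + U\right)$ ($c{\left(U,g \right)} = \left(-3 + U\right) U = U \left(-3 + U\right)$)
$S{\left(t,N \right)} = 5 + N t$ ($S{\left(t,N \right)} = N t + 5 = 5 + N t$)
$2592 + S{\left(-37,c{\left(6,4 \right)} \right)} = 2592 + \left(5 + 6 \left(-3 + 6\right) \left(-37\right)\right) = 2592 + \left(5 + 6 \cdot 3 \left(-37\right)\right) = 2592 + \left(5 + 18 \left(-37\right)\right) = 2592 + \left(5 - 666\right) = 2592 - 661 = 1931$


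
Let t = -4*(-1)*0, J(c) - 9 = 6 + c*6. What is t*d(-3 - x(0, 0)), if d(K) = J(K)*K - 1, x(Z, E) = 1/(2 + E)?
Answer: 0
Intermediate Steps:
J(c) = 15 + 6*c (J(c) = 9 + (6 + c*6) = 9 + (6 + 6*c) = 15 + 6*c)
t = 0 (t = 4*0 = 0)
d(K) = -1 + K*(15 + 6*K) (d(K) = (15 + 6*K)*K - 1 = K*(15 + 6*K) - 1 = -1 + K*(15 + 6*K))
t*d(-3 - x(0, 0)) = 0*(-1 + 3*(-3 - 1/(2 + 0))*(5 + 2*(-3 - 1/(2 + 0)))) = 0*(-1 + 3*(-3 - 1/2)*(5 + 2*(-3 - 1/2))) = 0*(-1 + 3*(-7/2)*(5 + 2*(-7/2))) = 0*(-1 + 3*(-7/2)*(5 - 7)) = 0*(-1 + 3*(-7/2)*(-2)) = 0*(-1 + 21) = 0*20 = 0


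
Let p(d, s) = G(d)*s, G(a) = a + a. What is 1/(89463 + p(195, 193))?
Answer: 1/164733 ≈ 6.0704e-6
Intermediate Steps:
G(a) = 2*a
p(d, s) = 2*d*s (p(d, s) = (2*d)*s = 2*d*s)
1/(89463 + p(195, 193)) = 1/(89463 + 2*195*193) = 1/(89463 + 75270) = 1/164733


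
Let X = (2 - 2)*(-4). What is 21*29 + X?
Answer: 609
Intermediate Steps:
X = 0 (X = 0*(-4) = 0)
21*29 + X = 21*29 + 0 = 609 + 0 = 609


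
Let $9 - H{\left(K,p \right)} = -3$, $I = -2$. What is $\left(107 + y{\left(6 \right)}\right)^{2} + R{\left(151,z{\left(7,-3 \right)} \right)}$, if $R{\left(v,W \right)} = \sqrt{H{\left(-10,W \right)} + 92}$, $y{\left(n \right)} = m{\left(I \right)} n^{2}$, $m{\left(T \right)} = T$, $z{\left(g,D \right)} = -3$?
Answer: $1225 + 2 \sqrt{26} \approx 1235.2$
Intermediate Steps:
$H{\left(K,p \right)} = 12$ ($H{\left(K,p \right)} = 9 - -3 = 9 + 3 = 12$)
$y{\left(n \right)} = - 2 n^{2}$
$R{\left(v,W \right)} = 2 \sqrt{26}$ ($R{\left(v,W \right)} = \sqrt{12 + 92} = \sqrt{104} = 2 \sqrt{26}$)
$\left(107 + y{\left(6 \right)}\right)^{2} + R{\left(151,z{\left(7,-3 \right)} \right)} = \left(107 - 2 \cdot 6^{2}\right)^{2} + 2 \sqrt{26} = \left(107 - 72\right)^{2} + 2 \sqrt{26} = 35^{2} + 2 \sqrt{26} = 1225 + 2 \sqrt{26}$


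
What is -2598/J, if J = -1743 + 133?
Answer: 1299/805 ≈ 1.6137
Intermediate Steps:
J = -1610
-2598/J = -2598/(-1610) = -2598*(-1/1610) = 1299/805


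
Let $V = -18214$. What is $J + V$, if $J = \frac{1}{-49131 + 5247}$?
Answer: $- \frac{799303177}{43884} \approx -18214.0$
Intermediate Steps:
$J = - \frac{1}{43884}$ ($J = \frac{1}{-43884} = - \frac{1}{43884} \approx -2.2787 \cdot 10^{-5}$)
$J + V = - \frac{1}{43884} - 18214 = - \frac{799303177}{43884}$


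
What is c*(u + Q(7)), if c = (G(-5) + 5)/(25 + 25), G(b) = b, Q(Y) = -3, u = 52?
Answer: 0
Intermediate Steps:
c = 0 (c = (-5 + 5)/(25 + 25) = 0/50 = 0*(1/50) = 0)
c*(u + Q(7)) = 0*(52 - 3) = 0*49 = 0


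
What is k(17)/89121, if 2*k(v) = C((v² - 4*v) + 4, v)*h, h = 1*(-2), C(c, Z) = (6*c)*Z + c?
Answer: -7725/29707 ≈ -0.26004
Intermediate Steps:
C(c, Z) = c + 6*Z*c (C(c, Z) = 6*Z*c + c = c + 6*Z*c)
h = -2
k(v) = -(1 + 6*v)*(4 + v² - 4*v) (k(v) = ((((v² - 4*v) + 4)*(1 + 6*v))*(-2))/2 = (((4 + v² - 4*v)*(1 + 6*v))*(-2))/2 = (((1 + 6*v)*(4 + v² - 4*v))*(-2))/2 = (-2*(1 + 6*v)*(4 + v² - 4*v))/2 = -(1 + 6*v)*(4 + v² - 4*v))
k(17)/89121 = -(1 + 6*17)*(4 + 17² - 4*17)/89121 = -(1 + 102)*(4 + 289 - 68)*(1/89121) = -1*103*225*(1/89121) = -23175*1/89121 = -7725/29707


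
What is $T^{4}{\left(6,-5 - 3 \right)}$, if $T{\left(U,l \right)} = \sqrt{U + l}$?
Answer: $4$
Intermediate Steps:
$T^{4}{\left(6,-5 - 3 \right)} = \left(\sqrt{6 - 8}\right)^{4} = \left(\sqrt{-2}\right)^{4} = \left(i \sqrt{2}\right)^{4} = 4$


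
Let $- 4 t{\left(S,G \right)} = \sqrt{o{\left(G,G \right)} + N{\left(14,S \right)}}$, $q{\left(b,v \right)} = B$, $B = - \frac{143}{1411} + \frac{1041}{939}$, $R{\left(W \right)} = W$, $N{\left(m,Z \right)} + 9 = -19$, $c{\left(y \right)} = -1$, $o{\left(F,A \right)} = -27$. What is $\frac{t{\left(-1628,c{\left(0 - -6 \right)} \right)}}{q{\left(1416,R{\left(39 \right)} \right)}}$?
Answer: $- \frac{441643 i \sqrt{55}}{1779432} \approx - 1.8407 i$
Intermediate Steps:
$N{\left(m,Z \right)} = -28$ ($N{\left(m,Z \right)} = -9 - 19 = -28$)
$B = \frac{444858}{441643}$ ($B = \left(-143\right) \frac{1}{1411} + 1041 \cdot \frac{1}{939} = - \frac{143}{1411} + \frac{347}{313} = \frac{444858}{441643} \approx 1.0073$)
$q{\left(b,v \right)} = \frac{444858}{441643}$
$t{\left(S,G \right)} = - \frac{i \sqrt{55}}{4}$ ($t{\left(S,G \right)} = - \frac{\sqrt{-27 - 28}}{4} = - \frac{\sqrt{-55}}{4} = - \frac{i \sqrt{55}}{4}$)
$\frac{t{\left(-1628,c{\left(0 - -6 \right)} \right)}}{q{\left(1416,R{\left(39 \right)} \right)}} = \frac{\left(- \frac{1}{4}\right) i \sqrt{55}}{\frac{444858}{441643}} = - \frac{i \sqrt{55}}{4} \cdot \frac{441643}{444858} = - \frac{441643 i \sqrt{55}}{1779432}$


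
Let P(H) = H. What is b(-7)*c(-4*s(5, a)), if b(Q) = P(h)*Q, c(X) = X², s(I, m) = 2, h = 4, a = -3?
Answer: -1792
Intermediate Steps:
b(Q) = 4*Q
b(-7)*c(-4*s(5, a)) = (4*(-7))*(-4*2)² = -28*(-8)² = -28*64 = -1792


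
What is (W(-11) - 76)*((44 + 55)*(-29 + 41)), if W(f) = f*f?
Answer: 53460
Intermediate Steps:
W(f) = f**2
(W(-11) - 76)*((44 + 55)*(-29 + 41)) = ((-11)**2 - 76)*((44 + 55)*(-29 + 41)) = (121 - 76)*(99*12) = 45*1188 = 53460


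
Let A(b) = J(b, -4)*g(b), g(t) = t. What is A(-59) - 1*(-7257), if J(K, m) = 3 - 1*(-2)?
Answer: 6962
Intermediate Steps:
J(K, m) = 5 (J(K, m) = 3 + 2 = 5)
A(b) = 5*b
A(-59) - 1*(-7257) = 5*(-59) - 1*(-7257) = -295 + 7257 = 6962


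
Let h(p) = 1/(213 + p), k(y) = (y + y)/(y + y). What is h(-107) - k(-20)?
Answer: -105/106 ≈ -0.99057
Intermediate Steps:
k(y) = 1 (k(y) = (2*y)/((2*y)) = (2*y)*(1/(2*y)) = 1)
h(-107) - k(-20) = 1/(213 - 107) - 1*1 = 1/106 - 1 = -105/106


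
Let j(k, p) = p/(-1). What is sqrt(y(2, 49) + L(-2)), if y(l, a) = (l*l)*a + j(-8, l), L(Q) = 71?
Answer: sqrt(265) ≈ 16.279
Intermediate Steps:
j(k, p) = -p (j(k, p) = p*(-1) = -p)
y(l, a) = -l + a*l**2 (y(l, a) = (l*l)*a - l = l**2*a - l = a*l**2 - l = -l + a*l**2)
sqrt(y(2, 49) + L(-2)) = sqrt(2*(-1 + 49*2) + 71) = sqrt(2*(-1 + 98) + 71) = sqrt(2*97 + 71) = sqrt(194 + 71) = sqrt(265)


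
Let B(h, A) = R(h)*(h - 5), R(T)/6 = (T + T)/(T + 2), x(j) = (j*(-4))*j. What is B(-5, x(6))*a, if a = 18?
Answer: -3600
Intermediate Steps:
x(j) = -4*j**2 (x(j) = (-4*j)*j = -4*j**2)
R(T) = 12*T/(2 + T) (R(T) = 6*((T + T)/(T + 2)) = 6*((2*T)/(2 + T)) = 6*(2*T/(2 + T)) = 12*T/(2 + T))
B(h, A) = 12*h*(-5 + h)/(2 + h) (B(h, A) = (12*h/(2 + h))*(h - 5) = (12*h/(2 + h))*(-5 + h) = 12*h*(-5 + h)/(2 + h))
B(-5, x(6))*a = (12*(-5)*(-5 - 5)/(2 - 5))*18 = (12*(-5)*(-10)/(-3))*18 = (12*(-5)*(-1/3)*(-10))*18 = -200*18 = -3600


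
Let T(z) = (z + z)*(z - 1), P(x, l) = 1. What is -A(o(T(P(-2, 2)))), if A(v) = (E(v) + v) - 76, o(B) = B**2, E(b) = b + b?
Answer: 76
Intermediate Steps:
E(b) = 2*b
T(z) = 2*z*(-1 + z) (T(z) = (2*z)*(-1 + z) = 2*z*(-1 + z))
A(v) = -76 + 3*v (A(v) = (2*v + v) - 76 = 3*v - 76 = -76 + 3*v)
-A(o(T(P(-2, 2)))) = -(-76 + 3*(2*1*(-1 + 1))**2) = -(-76 + 3*(2*1*0)**2) = -(-76 + 3*0**2) = -(-76 + 3*0) = -(-76 + 0) = -1*(-76) = 76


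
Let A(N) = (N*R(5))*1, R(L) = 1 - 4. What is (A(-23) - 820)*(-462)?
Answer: 346962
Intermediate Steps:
R(L) = -3
A(N) = -3*N (A(N) = (N*(-3))*1 = -3*N*1 = -3*N)
(A(-23) - 820)*(-462) = (-3*(-23) - 820)*(-462) = (69 - 820)*(-462) = -751*(-462) = 346962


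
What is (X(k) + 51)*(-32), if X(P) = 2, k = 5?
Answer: -1696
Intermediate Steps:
(X(k) + 51)*(-32) = (2 + 51)*(-32) = 53*(-32) = -1696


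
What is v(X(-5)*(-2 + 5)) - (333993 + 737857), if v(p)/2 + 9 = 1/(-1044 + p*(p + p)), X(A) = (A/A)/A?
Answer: -13978230613/13041 ≈ -1.0719e+6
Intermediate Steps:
X(A) = 1/A
v(p) = -18 + 2/(-1044 + 2*p²) (v(p) = -18 + 2/(-1044 + p*(p + p)) = -18 + 2/(-1044 + p*(2*p)) = -18 + 2/(-1044 + 2*p²))
v(X(-5)*(-2 + 5)) - (333993 + 737857) = (9397 - 18*(-2 + 5)²/25)/(-522 + ((-2 + 5)/(-5))²) - (333993 + 737857) = (9397 - 18*(-⅕*3)²)/(-522 + (-⅕*3)²) - 1*1071850 = (9397 - 18*(-⅗)²)/(-522 + (-⅗)²) - 1071850 = (9397 - 18*9/25)/(-522 + 9/25) - 1071850 = (9397 - 162/25)/(-13041/25) - 1071850 = -25/13041*234763/25 - 1071850 = -234763/13041 - 1071850 = -13978230613/13041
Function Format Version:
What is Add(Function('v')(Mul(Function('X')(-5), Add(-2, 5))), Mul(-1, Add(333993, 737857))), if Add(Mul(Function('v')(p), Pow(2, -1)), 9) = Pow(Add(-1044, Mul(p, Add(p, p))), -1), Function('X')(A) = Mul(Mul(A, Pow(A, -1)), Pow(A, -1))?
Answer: Rational(-13978230613, 13041) ≈ -1.0719e+6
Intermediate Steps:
Function('X')(A) = Pow(A, -1) (Function('X')(A) = Mul(1, Pow(A, -1)) = Pow(A, -1))
Function('v')(p) = Add(-18, Mul(2, Pow(Add(-1044, Mul(2, Pow(p, 2))), -1))) (Function('v')(p) = Add(-18, Mul(2, Pow(Add(-1044, Mul(p, Add(p, p))), -1))) = Add(-18, Mul(2, Pow(Add(-1044, Mul(p, Mul(2, p))), -1))) = Add(-18, Mul(2, Pow(Add(-1044, Mul(2, Pow(p, 2))), -1))))
Add(Function('v')(Mul(Function('X')(-5), Add(-2, 5))), Mul(-1, Add(333993, 737857))) = Add(Mul(Pow(Add(-522, Pow(Mul(Pow(-5, -1), Add(-2, 5)), 2)), -1), Add(9397, Mul(-18, Pow(Mul(Pow(-5, -1), Add(-2, 5)), 2)))), Mul(-1, Add(333993, 737857))) = Add(Mul(Pow(Add(-522, Pow(Mul(Rational(-1, 5), 3), 2)), -1), Add(9397, Mul(-18, Pow(Mul(Rational(-1, 5), 3), 2)))), Mul(-1, 1071850)) = Add(Mul(Pow(Add(-522, Pow(Rational(-3, 5), 2)), -1), Add(9397, Mul(-18, Pow(Rational(-3, 5), 2)))), -1071850) = Add(Mul(Pow(Add(-522, Rational(9, 25)), -1), Add(9397, Mul(-18, Rational(9, 25)))), -1071850) = Add(Mul(Pow(Rational(-13041, 25), -1), Add(9397, Rational(-162, 25))), -1071850) = Add(Mul(Rational(-25, 13041), Rational(234763, 25)), -1071850) = Add(Rational(-234763, 13041), -1071850) = Rational(-13978230613, 13041)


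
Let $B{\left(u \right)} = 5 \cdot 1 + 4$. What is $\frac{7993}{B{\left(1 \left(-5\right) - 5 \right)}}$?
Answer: $\frac{7993}{9} \approx 888.11$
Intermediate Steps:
$B{\left(u \right)} = 9$ ($B{\left(u \right)} = 5 + 4 = 9$)
$\frac{7993}{B{\left(1 \left(-5\right) - 5 \right)}} = \frac{7993}{9}$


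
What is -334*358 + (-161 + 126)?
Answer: -119607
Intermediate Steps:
-334*358 + (-161 + 126) = -119572 - 35 = -119607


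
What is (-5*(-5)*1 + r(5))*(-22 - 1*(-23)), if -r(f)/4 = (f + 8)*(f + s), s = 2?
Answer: -339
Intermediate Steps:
r(f) = -4*(2 + f)*(8 + f) (r(f) = -4*(f + 8)*(f + 2) = -4*(8 + f)*(2 + f) = -4*(2 + f)*(8 + f))
(-5*(-5)*1 + r(5))*(-22 - 1*(-23)) = (-5*(-5)*1 + (-64 - 40*5 - 4*5**2))*(-22 - 1*(-23)) = (25*1 + (-64 - 200 - 4*25))*(-22 + 23) = (25 + (-64 - 200 - 100))*1 = (25 - 364)*1 = -339*1 = -339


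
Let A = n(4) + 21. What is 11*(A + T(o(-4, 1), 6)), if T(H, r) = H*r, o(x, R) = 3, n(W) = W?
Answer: 473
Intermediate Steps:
A = 25 (A = 4 + 21 = 25)
11*(A + T(o(-4, 1), 6)) = 11*(25 + 3*6) = 11*(25 + 18) = 11*43 = 473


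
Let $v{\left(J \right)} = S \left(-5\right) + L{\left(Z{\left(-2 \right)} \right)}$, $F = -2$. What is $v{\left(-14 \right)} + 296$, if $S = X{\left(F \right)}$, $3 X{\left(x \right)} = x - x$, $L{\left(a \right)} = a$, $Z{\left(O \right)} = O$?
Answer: $294$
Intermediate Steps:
$X{\left(x \right)} = 0$ ($X{\left(x \right)} = \frac{x - x}{3} = \frac{1}{3} \cdot 0 = 0$)
$S = 0$
$v{\left(J \right)} = -2$ ($v{\left(J \right)} = 0 \left(-5\right) - 2 = 0 - 2 = -2$)
$v{\left(-14 \right)} + 296 = -2 + 296 = 294$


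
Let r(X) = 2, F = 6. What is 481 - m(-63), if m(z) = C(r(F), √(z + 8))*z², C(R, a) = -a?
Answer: 481 + 3969*I*√55 ≈ 481.0 + 29435.0*I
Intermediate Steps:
m(z) = -z²*√(8 + z) (m(z) = (-√(z + 8))*z² = (-√(8 + z))*z² = -z²*√(8 + z))
481 - m(-63) = 481 - (-1)*(-63)²*√(8 - 63) = 481 - (-1)*3969*√(-55) = 481 - (-1)*3969*I*√55 = 481 - (-3969)*I*√55 = 481 + 3969*I*√55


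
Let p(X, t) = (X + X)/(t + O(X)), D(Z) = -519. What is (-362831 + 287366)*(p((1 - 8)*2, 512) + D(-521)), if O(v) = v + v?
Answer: 4739654790/121 ≈ 3.9171e+7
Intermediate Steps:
O(v) = 2*v
p(X, t) = 2*X/(t + 2*X) (p(X, t) = (X + X)/(t + 2*X) = (2*X)/(t + 2*X) = 2*X/(t + 2*X))
(-362831 + 287366)*(p((1 - 8)*2, 512) + D(-521)) = (-362831 + 287366)*(2*((1 - 8)*2)/(512 + 2*((1 - 8)*2)) - 519) = -75465*(2*(-7*2)/(512 + 2*(-7*2)) - 519) = -75465*(2*(-14)/(512 + 2*(-14)) - 519) = -75465*(2*(-14)/(512 - 28) - 519) = -75465*(2*(-14)/484 - 519) = -75465*(2*(-14)*(1/484) - 519) = -75465*(-7/121 - 519) = -75465*(-62806/121) = 4739654790/121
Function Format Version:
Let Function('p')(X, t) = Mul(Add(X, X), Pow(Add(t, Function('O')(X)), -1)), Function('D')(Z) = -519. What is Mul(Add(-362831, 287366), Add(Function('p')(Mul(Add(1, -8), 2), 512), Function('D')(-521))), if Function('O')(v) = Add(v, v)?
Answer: Rational(4739654790, 121) ≈ 3.9171e+7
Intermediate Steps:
Function('O')(v) = Mul(2, v)
Function('p')(X, t) = Mul(2, X, Pow(Add(t, Mul(2, X)), -1)) (Function('p')(X, t) = Mul(Add(X, X), Pow(Add(t, Mul(2, X)), -1)) = Mul(Mul(2, X), Pow(Add(t, Mul(2, X)), -1)) = Mul(2, X, Pow(Add(t, Mul(2, X)), -1)))
Mul(Add(-362831, 287366), Add(Function('p')(Mul(Add(1, -8), 2), 512), Function('D')(-521))) = Mul(Add(-362831, 287366), Add(Mul(2, Mul(Add(1, -8), 2), Pow(Add(512, Mul(2, Mul(Add(1, -8), 2))), -1)), -519)) = Mul(-75465, Add(Mul(2, Mul(-7, 2), Pow(Add(512, Mul(2, Mul(-7, 2))), -1)), -519)) = Mul(-75465, Add(Mul(2, -14, Pow(Add(512, Mul(2, -14)), -1)), -519)) = Mul(-75465, Add(Mul(2, -14, Pow(Add(512, -28), -1)), -519)) = Mul(-75465, Add(Mul(2, -14, Pow(484, -1)), -519)) = Mul(-75465, Add(Mul(2, -14, Rational(1, 484)), -519)) = Mul(-75465, Add(Rational(-7, 121), -519)) = Mul(-75465, Rational(-62806, 121)) = Rational(4739654790, 121)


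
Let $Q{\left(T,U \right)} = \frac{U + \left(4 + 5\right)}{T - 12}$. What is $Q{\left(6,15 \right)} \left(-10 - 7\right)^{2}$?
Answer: $-1156$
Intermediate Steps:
$Q{\left(T,U \right)} = \frac{9 + U}{-12 + T}$ ($Q{\left(T,U \right)} = \frac{U + 9}{-12 + T} = \frac{9 + U}{-12 + T}$)
$Q{\left(6,15 \right)} \left(-10 - 7\right)^{2} = \frac{9 + 15}{-12 + 6} \left(-10 - 7\right)^{2} = \frac{1}{-6} \cdot 24 \left(-17\right)^{2} = \left(- \frac{1}{6}\right) 24 \cdot 289 = \left(-4\right) 289 = -1156$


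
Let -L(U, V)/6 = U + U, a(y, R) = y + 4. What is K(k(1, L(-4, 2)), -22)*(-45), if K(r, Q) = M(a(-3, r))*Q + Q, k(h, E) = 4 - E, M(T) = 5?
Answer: 5940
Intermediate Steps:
a(y, R) = 4 + y
L(U, V) = -12*U (L(U, V) = -6*(U + U) = -12*U)
K(r, Q) = 6*Q (K(r, Q) = 5*Q + Q = 6*Q)
K(k(1, L(-4, 2)), -22)*(-45) = (6*(-22))*(-45) = -132*(-45) = 5940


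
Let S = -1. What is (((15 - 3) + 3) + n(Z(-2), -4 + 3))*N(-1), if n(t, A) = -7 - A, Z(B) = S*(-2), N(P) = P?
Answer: -9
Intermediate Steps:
Z(B) = 2 (Z(B) = -1*(-2) = 2)
(((15 - 3) + 3) + n(Z(-2), -4 + 3))*N(-1) = (((15 - 3) + 3) + (-7 - (-4 + 3)))*(-1) = ((12 + 3) + (-7 - 1*(-1)))*(-1) = (15 + (-7 + 1))*(-1) = (15 - 6)*(-1) = 9*(-1) = -9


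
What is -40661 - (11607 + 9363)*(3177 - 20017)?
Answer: 353094139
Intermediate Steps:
-40661 - (11607 + 9363)*(3177 - 20017) = -40661 - 20970*(-16840) = -40661 - 1*(-353134800) = -40661 + 353134800 = 353094139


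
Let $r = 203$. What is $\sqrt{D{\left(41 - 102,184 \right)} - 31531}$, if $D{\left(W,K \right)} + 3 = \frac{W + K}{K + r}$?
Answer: $\frac{i \sqrt{524752005}}{129} \approx 177.58 i$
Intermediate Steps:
$D{\left(W,K \right)} = -3 + \frac{K + W}{203 + K}$ ($D{\left(W,K \right)} = -3 + \frac{W + K}{K + 203} = -3 + \frac{K + W}{203 + K}$)
$\sqrt{D{\left(41 - 102,184 \right)} - 31531} = \sqrt{\frac{-609 + \left(41 - 102\right) - 368}{203 + 184} - 31531} = \sqrt{\frac{-609 + \left(41 - 102\right) - 368}{387} - 31531} = \sqrt{\frac{-609 - 61 - 368}{387} - 31531} = \sqrt{\frac{1}{387} \left(-1038\right) - 31531} = \sqrt{- \frac{346}{129} - 31531} = \sqrt{- \frac{4067845}{129}} = \frac{i \sqrt{524752005}}{129}$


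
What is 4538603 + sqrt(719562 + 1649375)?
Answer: 4538603 + sqrt(2368937) ≈ 4.5401e+6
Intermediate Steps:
4538603 + sqrt(719562 + 1649375) = 4538603 + sqrt(2368937)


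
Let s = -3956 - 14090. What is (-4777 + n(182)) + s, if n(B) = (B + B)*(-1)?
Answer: -23187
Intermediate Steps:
s = -18046
n(B) = -2*B (n(B) = (2*B)*(-1) = -2*B)
(-4777 + n(182)) + s = (-4777 - 2*182) - 18046 = (-4777 - 364) - 18046 = -5141 - 18046 = -23187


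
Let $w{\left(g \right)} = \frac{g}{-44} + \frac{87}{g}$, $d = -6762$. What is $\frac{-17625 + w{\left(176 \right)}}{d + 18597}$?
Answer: $- \frac{3102617}{2082960} \approx -1.4895$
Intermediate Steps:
$w{\left(g \right)} = \frac{87}{g} - \frac{g}{44}$ ($w{\left(g \right)} = g \left(- \frac{1}{44}\right) + \frac{87}{g} = - \frac{g}{44} + \frac{87}{g} = \frac{87}{g} - \frac{g}{44}$)
$\frac{-17625 + w{\left(176 \right)}}{d + 18597} = \frac{-17625 + \left(\frac{87}{176} - 4\right)}{-6762 + 18597} = \frac{-17625 + \left(87 \cdot \frac{1}{176} - 4\right)}{11835} = \left(-17625 + \left(\frac{87}{176} - 4\right)\right) \frac{1}{11835} = \left(-17625 - \frac{617}{176}\right) \frac{1}{11835} = \left(- \frac{3102617}{176}\right) \frac{1}{11835} = - \frac{3102617}{2082960}$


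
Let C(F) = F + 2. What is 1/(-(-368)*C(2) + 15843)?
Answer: 1/17315 ≈ 5.7753e-5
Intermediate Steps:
C(F) = 2 + F
1/(-(-368)*C(2) + 15843) = 1/(-(-368)*(2 + 2) + 15843) = 1/(-(-368)*4 + 15843) = 1/(-23*(-64) + 15843) = 1/(1472 + 15843) = 1/17315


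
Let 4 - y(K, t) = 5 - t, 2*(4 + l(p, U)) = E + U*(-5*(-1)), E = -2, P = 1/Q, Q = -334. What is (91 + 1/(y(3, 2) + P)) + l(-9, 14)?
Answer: 40627/333 ≈ 122.00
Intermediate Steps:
P = -1/334 (P = 1/(-334) = -1/334 ≈ -0.0029940)
l(p, U) = -5 + 5*U/2 (l(p, U) = -4 + (-2 + U*(-5*(-1)))/2 = -4 + (-2 + U*5)/2 = -4 + (-2 + 5*U)/2 = -4 + (-1 + 5*U/2) = -5 + 5*U/2)
y(K, t) = -1 + t (y(K, t) = 4 - (5 - t) = 4 + (-5 + t) = -1 + t)
(91 + 1/(y(3, 2) + P)) + l(-9, 14) = (91 + 1/((-1 + 2) - 1/334)) + (-5 + (5/2)*14) = (91 + 1/(1 - 1/334)) + (-5 + 35) = (91 + 1/(333/334)) + 30 = (91 + 334/333) + 30 = 30637/333 + 30 = 40627/333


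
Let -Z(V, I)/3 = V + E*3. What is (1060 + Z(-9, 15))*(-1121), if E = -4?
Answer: -1258883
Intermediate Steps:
Z(V, I) = 36 - 3*V (Z(V, I) = -3*(V - 4*3) = -3*(V - 12) = -3*(-12 + V) = 36 - 3*V)
(1060 + Z(-9, 15))*(-1121) = (1060 + (36 - 3*(-9)))*(-1121) = (1060 + (36 + 27))*(-1121) = (1060 + 63)*(-1121) = 1123*(-1121) = -1258883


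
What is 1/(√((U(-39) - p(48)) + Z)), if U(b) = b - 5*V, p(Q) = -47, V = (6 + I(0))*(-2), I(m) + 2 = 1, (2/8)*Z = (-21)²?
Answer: √1822/1822 ≈ 0.023427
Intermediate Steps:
Z = 1764 (Z = 4*(-21)² = 4*441 = 1764)
I(m) = -1 (I(m) = -2 + 1 = -1)
V = -10 (V = (6 - 1)*(-2) = 5*(-2) = -10)
U(b) = 50 + b (U(b) = b - 5*(-10) = b + 50 = 50 + b)
1/(√((U(-39) - p(48)) + Z)) = 1/(√(((50 - 39) - 1*(-47)) + 1764)) = 1/(√((11 + 47) + 1764)) = 1/(√(58 + 1764)) = 1/(√1822) = √1822/1822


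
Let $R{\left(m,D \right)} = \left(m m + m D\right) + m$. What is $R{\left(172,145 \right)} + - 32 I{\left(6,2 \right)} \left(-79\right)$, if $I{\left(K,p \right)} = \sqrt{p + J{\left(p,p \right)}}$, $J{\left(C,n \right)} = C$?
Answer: $59752$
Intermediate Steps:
$R{\left(m,D \right)} = m + m^{2} + D m$ ($R{\left(m,D \right)} = \left(m^{2} + D m\right) + m = m + m^{2} + D m$)
$I{\left(K,p \right)} = \sqrt{2} \sqrt{p}$ ($I{\left(K,p \right)} = \sqrt{p + p} = \sqrt{2 p} = \sqrt{2} \sqrt{p}$)
$R{\left(172,145 \right)} + - 32 I{\left(6,2 \right)} \left(-79\right) = 172 \left(1 + 145 + 172\right) + - 32 \sqrt{2} \sqrt{2} \left(-79\right) = 172 \cdot 318 + \left(-32\right) 2 \left(-79\right) = 54696 - -5056 = 54696 + 5056 = 59752$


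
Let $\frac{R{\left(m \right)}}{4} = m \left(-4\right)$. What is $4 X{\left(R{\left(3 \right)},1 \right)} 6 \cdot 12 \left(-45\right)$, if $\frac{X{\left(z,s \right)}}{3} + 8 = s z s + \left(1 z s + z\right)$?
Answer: $5909760$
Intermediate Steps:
$R{\left(m \right)} = - 16 m$ ($R{\left(m \right)} = 4 m \left(-4\right) = 4 \left(- 4 m\right) = - 16 m$)
$X{\left(z,s \right)} = -24 + 3 z + 3 s z + 3 z s^{2}$ ($X{\left(z,s \right)} = -24 + 3 \left(s z s + \left(1 z s + z\right)\right) = -24 + 3 \left(z s^{2} + \left(z s + z\right)\right) = -24 + 3 \left(z s^{2} + \left(s z + z\right)\right) = -24 + 3 \left(z s^{2} + \left(z + s z\right)\right) = -24 + 3 \left(z + s z + z s^{2}\right) = -24 + \left(3 z + 3 s z + 3 z s^{2}\right) = -24 + 3 z + 3 s z + 3 z s^{2}$)
$4 X{\left(R{\left(3 \right)},1 \right)} 6 \cdot 12 \left(-45\right) = 4 \left(-24 + 3 \left(\left(-16\right) 3\right) + 3 \cdot 1 \left(\left(-16\right) 3\right) + 3 \left(\left(-16\right) 3\right) 1^{2}\right) 6 \cdot 12 \left(-45\right) = 4 \left(-24 + 3 \left(-48\right) + 3 \cdot 1 \left(-48\right) + 3 \left(-48\right) 1\right) 6 \cdot 12 \left(-45\right) = 4 \left(-24 - 144 - 144 - 144\right) 6 \cdot 12 \left(-45\right) = 4 \left(-456\right) 6 \cdot 12 \left(-45\right) = \left(-1824\right) 6 \cdot 12 \left(-45\right) = \left(-10944\right) 12 \left(-45\right) = \left(-131328\right) \left(-45\right) = 5909760$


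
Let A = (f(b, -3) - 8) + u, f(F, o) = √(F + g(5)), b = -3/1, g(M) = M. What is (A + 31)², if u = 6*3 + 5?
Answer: (46 + √2)² ≈ 2248.1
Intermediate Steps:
u = 23 (u = 18 + 5 = 23)
b = -3 (b = -3*1 = -3)
f(F, o) = √(5 + F) (f(F, o) = √(F + 5) = √(5 + F))
A = 15 + √2 (A = (√(5 - 3) - 8) + 23 = (√2 - 8) + 23 = (-8 + √2) + 23 = 15 + √2 ≈ 16.414)
(A + 31)² = ((15 + √2) + 31)² = (46 + √2)²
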